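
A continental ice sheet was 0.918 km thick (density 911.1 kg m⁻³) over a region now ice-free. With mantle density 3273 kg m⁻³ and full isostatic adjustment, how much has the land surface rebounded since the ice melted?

0.256 km

Removing the load lets mantle flow back in; uplift u satisfies ρ_ice t = ρ_m u.
u = t ρ_ice/ρ_m = 0.918 km × 911.1/3273 = 0.256 km.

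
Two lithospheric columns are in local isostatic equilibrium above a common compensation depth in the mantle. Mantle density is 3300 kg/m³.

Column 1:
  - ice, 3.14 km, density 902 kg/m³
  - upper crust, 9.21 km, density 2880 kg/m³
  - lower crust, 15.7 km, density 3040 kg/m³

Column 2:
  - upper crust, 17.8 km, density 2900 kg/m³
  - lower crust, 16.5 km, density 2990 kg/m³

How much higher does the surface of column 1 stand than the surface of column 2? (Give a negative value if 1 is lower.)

For any compensation level in the mantle, the mantle terms cancel and isostasy reduces to e = (Σt_1 − Σt_2) − (Σ(ρt)_1 − Σ(ρt)_2) / ρ_m.
Σt_1 = 28.05 km; Σt_2 = 34.3 km; Σ(ρt)_1 = 77085.08; Σ(ρt)_2 = 100955 (in km·kg/m³).
e = (28.05 − 34.3) − (77085.08 − 100955) / 3300 = 0.983 km.

0.983 km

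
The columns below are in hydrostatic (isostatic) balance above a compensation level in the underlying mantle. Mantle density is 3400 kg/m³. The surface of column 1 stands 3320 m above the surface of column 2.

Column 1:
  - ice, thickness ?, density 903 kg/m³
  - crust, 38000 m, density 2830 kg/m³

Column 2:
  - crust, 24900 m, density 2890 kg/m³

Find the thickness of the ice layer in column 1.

932 m

Take the compensation level at the base of the deeper column (depth z_c below the surface of column 1) and equate Σ ρ_i t_i down to z_c; mantle fills any gap and the z_c terms cancel.
Column 1: x×903 + 38000×2830 + (z_c − 38000 − x)×3400
Column 2: 3320×0 + 24900×2890 + (z_c − 3320 − 24900)×3400
The z_c×3400 term appears on both sides and cancels. Collect the known terms of each column as K = Σ(ρt)_known − 3400 × (depth of known layers): K_1 = 107540000 − 3400×38000 = −21660000; K_2 = 71961000 − 3400×(3320 + 24900) = −23987000.
Balance: K_1 − x×(3400 − 903) = K_2, so x = (K_1 − K_2)/(3400 − 903) = 2327000/2497 = 932 m.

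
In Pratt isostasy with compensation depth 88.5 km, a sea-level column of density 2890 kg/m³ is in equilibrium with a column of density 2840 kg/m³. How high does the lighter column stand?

ρ_ref D = ρ (D + h) → h = D (ρ_ref − ρ)/ρ.
h = 88.5 km × (2890 − 2840)/2840 = 1.56 km.

1.56 km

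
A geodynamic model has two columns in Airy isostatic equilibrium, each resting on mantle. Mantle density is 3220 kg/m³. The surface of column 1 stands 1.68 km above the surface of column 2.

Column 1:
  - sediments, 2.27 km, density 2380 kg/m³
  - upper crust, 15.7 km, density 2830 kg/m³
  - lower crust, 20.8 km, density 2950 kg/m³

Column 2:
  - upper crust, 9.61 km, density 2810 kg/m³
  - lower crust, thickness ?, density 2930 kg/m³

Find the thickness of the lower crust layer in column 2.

Take the compensation level at the base of the deeper column (depth z_c below the surface of column 1) and equate Σ ρ_i t_i down to z_c; mantle fills any gap and the z_c terms cancel.
Column 1: 2.27×2380 + 15.7×2830 + 20.8×2950 + (z_c − 38.77)×3220
Column 2: 1.68×0 + 9.61×2810 + x×2930 + (z_c − 1.68 − 9.61 − x)×3220
The z_c×3220 term appears on both sides and cancels. Collect the known terms of each column as K = Σ(ρt)_known − 3220 × (depth of known layers): K_1 = 111193.6 − 3220×38.77 = −13645.8; K_2 = 27004.1 − 3220×(1.68 + 9.61) = −9349.7.
Balance: K_1 = K_2 − x×(3220 − 2930), so x = (K_2 − K_1)/(3220 − 2930) = 4296.1/290 = 14.8 km.

14.8 km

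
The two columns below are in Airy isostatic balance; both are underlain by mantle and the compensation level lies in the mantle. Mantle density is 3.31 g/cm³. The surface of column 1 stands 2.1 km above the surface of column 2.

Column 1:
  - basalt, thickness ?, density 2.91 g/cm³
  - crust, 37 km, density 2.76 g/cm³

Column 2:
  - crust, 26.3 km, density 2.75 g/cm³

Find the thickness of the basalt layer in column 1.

3.32 km

Take the compensation level at the base of the deeper column (depth z_c below the surface of column 1) and equate Σ ρ_i t_i down to z_c; mantle fills any gap and the z_c terms cancel.
Column 1: x×2.91 + 37×2.76 + (z_c − 37 − x)×3.31
Column 2: 2.1×0 + 26.3×2.75 + (z_c − 2.1 − 26.3)×3.31
The z_c×3.31 term appears on both sides and cancels. Collect the known terms of each column as K = Σ(ρt)_known − 3.31 × (depth of known layers): K_1 = 102.12 − 3.31×37 = −20.35; K_2 = 72.325 − 3.31×(2.1 + 26.3) = −21.679.
Balance: K_1 − x×(3.31 − 2.91) = K_2, so x = (K_1 − K_2)/(3.31 − 2.91) = 1.329/0.4 = 3.32 km.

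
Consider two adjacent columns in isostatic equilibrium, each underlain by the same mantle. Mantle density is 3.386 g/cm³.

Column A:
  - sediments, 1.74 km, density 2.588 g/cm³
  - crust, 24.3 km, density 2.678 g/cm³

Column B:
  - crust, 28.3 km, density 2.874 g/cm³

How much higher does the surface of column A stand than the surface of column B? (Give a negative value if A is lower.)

1.21 km

For any compensation level in the mantle, the mantle terms cancel and isostasy reduces to e = (Σt_A − Σt_B) − (Σ(ρt)_A − Σ(ρt)_B) / ρ_m.
Σt_A = 26.04 km; Σt_B = 28.3 km; Σ(ρt)_A = 69.57852; Σ(ρt)_B = 81.3342 (in km·g/cm³).
e = (26.04 − 28.3) − (69.57852 − 81.3342) / 3.386 = 1.21 km.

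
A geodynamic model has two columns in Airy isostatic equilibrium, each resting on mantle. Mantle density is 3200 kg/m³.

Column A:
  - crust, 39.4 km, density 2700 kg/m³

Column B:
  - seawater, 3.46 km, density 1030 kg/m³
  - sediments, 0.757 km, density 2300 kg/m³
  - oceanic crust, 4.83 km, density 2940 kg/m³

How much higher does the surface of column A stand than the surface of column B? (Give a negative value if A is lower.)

3.2 km

For any compensation level in the mantle, the mantle terms cancel and isostasy reduces to e = (Σt_A − Σt_B) − (Σ(ρt)_A − Σ(ρt)_B) / ρ_m.
Σt_A = 39.4 km; Σt_B = 9.047 km; Σ(ρt)_A = 106380; Σ(ρt)_B = 19505.1 (in km·kg/m³).
e = (39.4 − 9.047) − (106380 − 19505.1) / 3200 = 3.2 km.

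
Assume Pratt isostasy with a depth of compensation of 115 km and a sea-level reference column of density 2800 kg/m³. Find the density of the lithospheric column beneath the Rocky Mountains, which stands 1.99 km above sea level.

2750 kg/m³

Pratt balance: ρ_ref D = ρ (D + h).
ρ = ρ_ref D/(D + h) = 2800 × 115 km/(115 km + 1.99 km) = 2750 kg/m³.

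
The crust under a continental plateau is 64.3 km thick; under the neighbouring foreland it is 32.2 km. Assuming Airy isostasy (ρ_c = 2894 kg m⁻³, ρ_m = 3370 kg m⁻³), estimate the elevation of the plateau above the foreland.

Excess crust Δ = 64.3 km − 32.2 km = 32.1 km, split between elevation h and root r with h + r = Δ.
Airy balance ρ_c h = (ρ_m − ρ_c) r gives r = h ρ_c/(ρ_m − ρ_c), so h (1 + ρ_c/(ρ_m − ρ_c)) = Δ, i.e. h = Δ (ρ_m − ρ_c)/ρ_m.
h = 32.1 km × 476/3370 = 4.53 km.

4.53 km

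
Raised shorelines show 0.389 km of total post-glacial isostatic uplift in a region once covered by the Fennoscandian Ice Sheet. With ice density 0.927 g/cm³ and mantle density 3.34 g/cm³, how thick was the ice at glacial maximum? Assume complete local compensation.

1.4 km

u = t ρ_ice/ρ_m → t = u ρ_m/ρ_ice = 0.389 km × 3.34/0.927 = 1.4 km.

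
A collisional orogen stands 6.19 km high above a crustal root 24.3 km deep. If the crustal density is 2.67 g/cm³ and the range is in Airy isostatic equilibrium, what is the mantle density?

3.35 g/cm³

Airy balance: ρ_c h = (ρ_m − ρ_c) r → ρ_m = ρ_c (1 + h/r).
ρ_m = 2.67 × (1 + 6.19 km/24.3 km) = 3.35 g/cm³.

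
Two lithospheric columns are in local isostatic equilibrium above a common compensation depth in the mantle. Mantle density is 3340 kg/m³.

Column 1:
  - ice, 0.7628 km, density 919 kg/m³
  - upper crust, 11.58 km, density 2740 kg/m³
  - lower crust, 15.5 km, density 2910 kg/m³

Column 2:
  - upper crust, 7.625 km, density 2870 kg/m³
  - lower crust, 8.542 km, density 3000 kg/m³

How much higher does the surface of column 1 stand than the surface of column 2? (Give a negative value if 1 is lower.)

2.69 km

For any compensation level in the mantle, the mantle terms cancel and isostasy reduces to e = (Σt_1 − Σt_2) − (Σ(ρt)_1 − Σ(ρt)_2) / ρ_m.
Σt_1 = 27.8428 km; Σt_2 = 16.167 km; Σ(ρt)_1 = 77535.2132; Σ(ρt)_2 = 47509.75 (in km·kg/m³).
e = (27.8428 − 16.167) − (77535.2132 − 47509.75) / 3340 = 2.69 km.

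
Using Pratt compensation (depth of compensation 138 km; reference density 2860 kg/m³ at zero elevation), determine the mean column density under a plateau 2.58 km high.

2810 kg/m³

Pratt balance: ρ_ref D = ρ (D + h).
ρ = ρ_ref D/(D + h) = 2860 × 138 km/(138 km + 2.58 km) = 2810 kg/m³.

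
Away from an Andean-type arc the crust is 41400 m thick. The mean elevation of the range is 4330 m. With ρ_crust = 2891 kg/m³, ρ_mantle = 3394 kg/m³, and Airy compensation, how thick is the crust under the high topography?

Root depth r = h ρ_c / (ρ_m − ρ_c) = 4330 m × 2891 / 503 = 24890 m.
Total thickness = T + h + r = 41400 m + 4330 m + 24890 m = 70600 m.

70600 m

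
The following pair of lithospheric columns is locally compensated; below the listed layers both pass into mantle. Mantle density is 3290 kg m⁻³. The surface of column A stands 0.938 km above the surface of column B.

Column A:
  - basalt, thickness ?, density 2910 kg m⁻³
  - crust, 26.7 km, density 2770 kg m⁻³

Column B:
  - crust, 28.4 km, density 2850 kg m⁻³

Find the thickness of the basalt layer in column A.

4.47 km

Take the compensation level at the base of the deeper column (depth z_c below the surface of column A) and equate Σ ρ_i t_i down to z_c; mantle fills any gap and the z_c terms cancel.
Column A: x×2910 + 26.7×2770 + (z_c − 26.7 − x)×3290
Column B: 0.938×0 + 28.4×2850 + (z_c − 0.938 − 28.4)×3290
The z_c×3290 term appears on both sides and cancels. Collect the known terms of each column as K = Σ(ρt)_known − 3290 × (depth of known layers): K_A = 73959 − 3290×26.7 = −13884; K_B = 80940 − 3290×(0.938 + 28.4) = −15582.02.
Balance: K_A − x×(3290 − 2910) = K_B, so x = (K_A − K_B)/(3290 − 2910) = 1698.02/380 = 4.47 km.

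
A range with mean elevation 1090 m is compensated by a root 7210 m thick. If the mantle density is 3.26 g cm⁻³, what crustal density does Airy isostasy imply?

ρ_c h = (ρ_m − ρ_c) r → ρ_c (h + r) = ρ_m r → ρ_c = ρ_m r / (h + r).
ρ_c = 3.26 × 7210 m / (1090 m + 7210 m) = 2.83 g cm⁻³.

2.83 g cm⁻³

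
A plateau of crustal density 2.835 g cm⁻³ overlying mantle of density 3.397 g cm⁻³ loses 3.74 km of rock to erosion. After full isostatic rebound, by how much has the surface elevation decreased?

Rebound u = e ρ_c/ρ_m = 3.74 km × 2.835/3.397 = 3.121 km.
Net surface drop = e − u = 3.74 km − 3.121 km = e (ρ_m − ρ_c)/ρ_m = 0.619 km.

0.619 km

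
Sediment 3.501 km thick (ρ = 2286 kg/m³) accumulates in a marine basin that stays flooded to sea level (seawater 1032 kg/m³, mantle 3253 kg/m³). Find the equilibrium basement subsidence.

Submarine loading: the sediment displaces seawater, and the subsidence is in turn flooded, so s (ρ_m − ρ_w) = t (ρ_sed − ρ_w).
s = 3.501 km × (2286 − 1032) / (3253 − 1032) = 1.98 km.

1.98 km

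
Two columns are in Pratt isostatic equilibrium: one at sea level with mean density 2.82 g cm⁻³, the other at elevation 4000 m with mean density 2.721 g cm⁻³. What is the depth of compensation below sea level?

110000 m

ρ_ref D = ρ (D + h) → D (ρ_ref − ρ) = ρ h.
D = ρ h/(ρ_ref − ρ) = 2.721 × 4000 m/(2.82 − 2.721) = 110000 m.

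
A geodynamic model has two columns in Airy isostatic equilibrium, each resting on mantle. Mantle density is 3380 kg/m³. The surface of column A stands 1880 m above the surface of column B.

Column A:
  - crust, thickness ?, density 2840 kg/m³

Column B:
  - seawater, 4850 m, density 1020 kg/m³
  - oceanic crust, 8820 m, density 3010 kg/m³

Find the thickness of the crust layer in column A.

39000 m

Take the compensation level at the base of the deeper column (depth z_c below the surface of column A) and equate Σ ρ_i t_i down to z_c; mantle fills any gap and the z_c terms cancel.
Column A: x×2840 + (z_c − 0 − x)×3380
Column B: 1880×0 + 4850×1020 + 8820×3010 + (z_c − 1880 − 13670)×3380
The z_c×3380 term appears on both sides and cancels. Collect the known terms of each column as K = Σ(ρt)_known − 3380 × (depth of known layers): K_A = 0 − 3380×0 = 0; K_B = 31495200 − 3380×(1880 + 13670) = −21063800.
Balance: K_A − x×(3380 − 2840) = K_B, so x = (K_A − K_B)/(3380 − 2840) = 21063800/540 = 39000 m.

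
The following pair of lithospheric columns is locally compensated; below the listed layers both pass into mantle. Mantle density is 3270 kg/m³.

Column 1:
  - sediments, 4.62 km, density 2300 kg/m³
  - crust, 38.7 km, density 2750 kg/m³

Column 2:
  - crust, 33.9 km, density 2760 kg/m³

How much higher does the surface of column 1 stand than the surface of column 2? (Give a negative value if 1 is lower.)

2.24 km

For any compensation level in the mantle, the mantle terms cancel and isostasy reduces to e = (Σt_1 − Σt_2) − (Σ(ρt)_1 − Σ(ρt)_2) / ρ_m.
Σt_1 = 43.32 km; Σt_2 = 33.9 km; Σ(ρt)_1 = 117051; Σ(ρt)_2 = 93564 (in km·kg/m³).
e = (43.32 − 33.9) − (117051 − 93564) / 3270 = 2.24 km.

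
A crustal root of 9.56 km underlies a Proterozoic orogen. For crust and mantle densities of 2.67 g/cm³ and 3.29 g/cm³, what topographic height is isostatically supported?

Isostatic balance requires: ρ_c h = (ρ_m − ρ_c) r.
h = r (ρ_m − ρ_c) / ρ_c = 9.56 km × (3.29 − 2.67) / 2.67 = 2.22 km.

2.22 km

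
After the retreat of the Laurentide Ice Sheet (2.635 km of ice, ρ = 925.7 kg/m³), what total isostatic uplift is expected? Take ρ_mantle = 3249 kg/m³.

0.751 km

Removing the load lets mantle flow back in; uplift u satisfies ρ_ice t = ρ_m u.
u = t ρ_ice/ρ_m = 2.635 km × 925.7/3249 = 0.751 km.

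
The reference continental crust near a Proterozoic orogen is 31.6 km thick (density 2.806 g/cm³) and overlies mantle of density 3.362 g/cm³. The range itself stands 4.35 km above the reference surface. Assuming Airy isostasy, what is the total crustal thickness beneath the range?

57.9 km

Root depth r = h ρ_c / (ρ_m − ρ_c) = 4.35 km × 2.806 / 0.556 = 21.95 km.
Total thickness = T + h + r = 31.6 km + 4.35 km + 21.95 km = 57.9 km.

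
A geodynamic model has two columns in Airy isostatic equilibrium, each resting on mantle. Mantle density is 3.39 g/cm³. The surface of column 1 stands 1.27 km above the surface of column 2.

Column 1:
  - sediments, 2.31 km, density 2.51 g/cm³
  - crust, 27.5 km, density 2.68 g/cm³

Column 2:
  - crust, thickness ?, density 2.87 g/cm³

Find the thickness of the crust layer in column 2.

33.2 km

Take the compensation level at the base of the deeper column (depth z_c below the surface of column 1) and equate Σ ρ_i t_i down to z_c; mantle fills any gap and the z_c terms cancel.
Column 1: 2.31×2.51 + 27.5×2.68 + (z_c − 29.81)×3.39
Column 2: 1.27×0 + x×2.87 + (z_c − 1.27 − 0 − x)×3.39
The z_c×3.39 term appears on both sides and cancels. Collect the known terms of each column as K = Σ(ρt)_known − 3.39 × (depth of known layers): K_1 = 79.4981 − 3.39×29.81 = −21.5578; K_2 = 0 − 3.39×(1.27 + 0) = −4.3053.
Balance: K_1 = K_2 − x×(3.39 − 2.87), so x = (K_2 − K_1)/(3.39 − 2.87) = 17.2525/0.52 = 33.2 km.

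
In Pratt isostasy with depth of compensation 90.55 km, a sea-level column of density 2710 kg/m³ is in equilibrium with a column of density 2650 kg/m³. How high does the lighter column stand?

ρ_ref D = ρ (D + h) → h = D (ρ_ref − ρ)/ρ.
h = 90.55 km × (2710 − 2650)/2650 = 2.05 km.

2.05 km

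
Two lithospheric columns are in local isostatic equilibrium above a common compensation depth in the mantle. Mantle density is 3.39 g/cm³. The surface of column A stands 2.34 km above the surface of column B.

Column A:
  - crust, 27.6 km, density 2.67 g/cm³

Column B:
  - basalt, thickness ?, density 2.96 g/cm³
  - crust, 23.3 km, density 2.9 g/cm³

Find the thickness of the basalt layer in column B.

Take the compensation level at the base of the deeper column (depth z_c below the surface of column A) and equate Σ ρ_i t_i down to z_c; mantle fills any gap and the z_c terms cancel.
Column A: 27.6×2.67 + (z_c − 27.6)×3.39
Column B: 2.34×0 + x×2.96 + 23.3×2.9 + (z_c − 2.34 − 23.3 − x)×3.39
The z_c×3.39 term appears on both sides and cancels. Collect the known terms of each column as K = Σ(ρt)_known − 3.39 × (depth of known layers): K_A = 73.692 − 3.39×27.6 = −19.872; K_B = 67.57 − 3.39×(2.34 + 23.3) = −19.3496.
Balance: K_A = K_B − x×(3.39 − 2.96), so x = (K_B − K_A)/(3.39 − 2.96) = 0.5224/0.43 = 1.21 km.

1.21 km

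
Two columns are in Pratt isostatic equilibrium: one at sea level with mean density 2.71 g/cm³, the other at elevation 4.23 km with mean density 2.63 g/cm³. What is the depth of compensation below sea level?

ρ_ref D = ρ (D + h) → D (ρ_ref − ρ) = ρ h.
D = ρ h/(ρ_ref − ρ) = 2.63 × 4.23 km/(2.71 − 2.63) = 139 km.

139 km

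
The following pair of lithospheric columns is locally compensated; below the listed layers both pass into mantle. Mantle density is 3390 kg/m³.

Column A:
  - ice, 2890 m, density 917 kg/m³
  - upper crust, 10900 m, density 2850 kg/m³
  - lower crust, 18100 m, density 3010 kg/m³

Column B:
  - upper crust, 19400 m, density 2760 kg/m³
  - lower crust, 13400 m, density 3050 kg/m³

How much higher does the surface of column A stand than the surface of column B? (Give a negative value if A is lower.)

924 m

For any compensation level in the mantle, the mantle terms cancel and isostasy reduces to e = (Σt_A − Σt_B) − (Σ(ρt)_A − Σ(ρt)_B) / ρ_m.
Σt_A = 31890 m; Σt_B = 32800 m; Σ(ρt)_A = 88196130; Σ(ρt)_B = 94414000 (in m·kg/m³).
e = (31890 − 32800) − (88196130 − 94414000) / 3390 = 924 m.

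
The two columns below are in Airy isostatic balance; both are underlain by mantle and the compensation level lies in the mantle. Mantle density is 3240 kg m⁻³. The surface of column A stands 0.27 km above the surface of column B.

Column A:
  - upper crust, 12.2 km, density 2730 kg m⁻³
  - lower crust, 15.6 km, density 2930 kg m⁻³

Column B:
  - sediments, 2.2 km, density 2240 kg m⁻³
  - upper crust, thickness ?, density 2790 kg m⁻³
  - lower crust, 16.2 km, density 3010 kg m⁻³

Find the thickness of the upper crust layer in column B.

Take the compensation level at the base of the deeper column (depth z_c below the surface of column A) and equate Σ ρ_i t_i down to z_c; mantle fills any gap and the z_c terms cancel.
Column A: 12.2×2730 + 15.6×2930 + (z_c − 27.8)×3240
Column B: 0.27×0 + 2.2×2240 + x×2790 + 16.2×3010 + (z_c − 0.27 − 18.4 − x)×3240
The z_c×3240 term appears on both sides and cancels. Collect the known terms of each column as K = Σ(ρt)_known − 3240 × (depth of known layers): K_A = 79014 − 3240×27.8 = −11058; K_B = 53690 − 3240×(0.27 + 18.4) = −6800.8.
Balance: K_A = K_B − x×(3240 − 2790), so x = (K_B − K_A)/(3240 − 2790) = 4257.2/450 = 9.46 km.

9.46 km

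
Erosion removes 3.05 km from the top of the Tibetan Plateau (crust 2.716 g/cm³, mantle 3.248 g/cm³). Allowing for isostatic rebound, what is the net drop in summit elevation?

Rebound u = e ρ_c/ρ_m = 3.05 km × 2.716/3.248 = 2.55 km.
Net surface drop = e − u = 3.05 km − 2.55 km = e (ρ_m − ρ_c)/ρ_m = 0.5 km.

0.5 km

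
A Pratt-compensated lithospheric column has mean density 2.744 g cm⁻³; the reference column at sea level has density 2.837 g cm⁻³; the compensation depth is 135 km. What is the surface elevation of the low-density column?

ρ_ref D = ρ (D + h) → h = D (ρ_ref − ρ)/ρ.
h = 135 km × (2.837 − 2.744)/2.744 = 4.58 km.

4.58 km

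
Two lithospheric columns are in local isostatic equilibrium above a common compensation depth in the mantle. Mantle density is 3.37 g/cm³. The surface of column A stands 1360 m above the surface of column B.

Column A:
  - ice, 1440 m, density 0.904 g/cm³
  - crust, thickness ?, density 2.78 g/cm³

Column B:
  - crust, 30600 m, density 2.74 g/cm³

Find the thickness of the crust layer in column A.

Take the compensation level at the base of the deeper column (depth z_c below the surface of column A) and equate Σ ρ_i t_i down to z_c; mantle fills any gap and the z_c terms cancel.
Column A: 1440×0.904 + x×2.78 + (z_c − 1440 − x)×3.37
Column B: 1360×0 + 30600×2.74 + (z_c − 1360 − 30600)×3.37
The z_c×3.37 term appears on both sides and cancels. Collect the known terms of each column as K = Σ(ρt)_known − 3.37 × (depth of known layers): K_A = 1301.76 − 3.37×1440 = −3551.04; K_B = 83844 − 3.37×(1360 + 30600) = −23861.2.
Balance: K_A − x×(3.37 − 2.78) = K_B, so x = (K_A − K_B)/(3.37 − 2.78) = 20310.2/0.59 = 34400 m.

34400 m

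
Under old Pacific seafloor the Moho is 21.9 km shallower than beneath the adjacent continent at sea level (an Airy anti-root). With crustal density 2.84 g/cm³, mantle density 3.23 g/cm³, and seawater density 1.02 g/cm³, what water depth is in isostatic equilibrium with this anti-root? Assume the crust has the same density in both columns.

4.69 km

Replacing a thickness d of crust by seawater at the top must be balanced by replacing crust with mantle at the base: d (ρ_c − ρ_w) = a (ρ_m − ρ_c).
d = a (ρ_m − ρ_c)/(ρ_c − ρ_w) = 21.9 km × 0.39/1.82 = 4.69 km.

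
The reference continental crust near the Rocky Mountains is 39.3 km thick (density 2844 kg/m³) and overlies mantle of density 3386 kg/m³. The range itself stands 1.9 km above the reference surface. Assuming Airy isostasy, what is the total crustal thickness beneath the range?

Root depth r = h ρ_c / (ρ_m − ρ_c) = 1.9 km × 2844 / 542 = 9.97 km.
Total thickness = T + h + r = 39.3 km + 1.9 km + 9.97 km = 51.2 km.

51.2 km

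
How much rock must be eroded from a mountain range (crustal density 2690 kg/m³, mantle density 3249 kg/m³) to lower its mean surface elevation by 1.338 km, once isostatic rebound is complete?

Net drop Δ = e − u = e − e ρ_c/ρ_m = e (ρ_m − ρ_c)/ρ_m.
e = Δ ρ_m/(ρ_m − ρ_c) = 1.338 km × 3249/559 = 7.78 km.

7.78 km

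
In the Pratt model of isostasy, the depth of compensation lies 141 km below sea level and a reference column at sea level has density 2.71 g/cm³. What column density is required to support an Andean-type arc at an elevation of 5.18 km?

Pratt balance: ρ_ref D = ρ (D + h).
ρ = ρ_ref D/(D + h) = 2.71 × 141 km/(141 km + 5.18 km) = 2.61 g/cm³.

2.61 g/cm³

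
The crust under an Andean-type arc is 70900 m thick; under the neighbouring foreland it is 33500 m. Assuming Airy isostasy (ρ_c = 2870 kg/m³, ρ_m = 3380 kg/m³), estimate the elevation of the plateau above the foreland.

5640 m

Excess crust Δ = 70900 m − 33500 m = 37400 m, split between elevation h and root r with h + r = Δ.
Airy balance ρ_c h = (ρ_m − ρ_c) r gives r = h ρ_c/(ρ_m − ρ_c), so h (1 + ρ_c/(ρ_m − ρ_c)) = Δ, i.e. h = Δ (ρ_m − ρ_c)/ρ_m.
h = 37400 m × 510/3380 = 5640 m.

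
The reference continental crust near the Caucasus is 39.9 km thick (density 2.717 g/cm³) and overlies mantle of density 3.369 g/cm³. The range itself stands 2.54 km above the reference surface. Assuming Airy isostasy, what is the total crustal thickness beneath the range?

Root depth r = h ρ_c / (ρ_m − ρ_c) = 2.54 km × 2.717 / 0.652 = 10.58 km.
Total thickness = T + h + r = 39.9 km + 2.54 km + 10.58 km = 53 km.

53 km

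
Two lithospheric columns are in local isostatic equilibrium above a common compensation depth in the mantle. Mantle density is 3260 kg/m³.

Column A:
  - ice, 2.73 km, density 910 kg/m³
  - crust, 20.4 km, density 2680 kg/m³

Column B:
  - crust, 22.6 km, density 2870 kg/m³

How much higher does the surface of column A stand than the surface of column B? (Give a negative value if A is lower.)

For any compensation level in the mantle, the mantle terms cancel and isostasy reduces to e = (Σt_A − Σt_B) − (Σ(ρt)_A − Σ(ρt)_B) / ρ_m.
Σt_A = 23.13 km; Σt_B = 22.6 km; Σ(ρt)_A = 57156.3; Σ(ρt)_B = 64862 (in km·kg/m³).
e = (23.13 − 22.6) − (57156.3 − 64862) / 3260 = 2.89 km.

2.89 km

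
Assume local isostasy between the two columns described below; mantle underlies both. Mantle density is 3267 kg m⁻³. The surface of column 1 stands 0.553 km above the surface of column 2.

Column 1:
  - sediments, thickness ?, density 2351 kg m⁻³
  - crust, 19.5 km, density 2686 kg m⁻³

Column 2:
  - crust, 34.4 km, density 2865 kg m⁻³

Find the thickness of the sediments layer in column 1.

4.7 km

Take the compensation level at the base of the deeper column (depth z_c below the surface of column 1) and equate Σ ρ_i t_i down to z_c; mantle fills any gap and the z_c terms cancel.
Column 1: x×2351 + 19.5×2686 + (z_c − 19.5 − x)×3267
Column 2: 0.553×0 + 34.4×2865 + (z_c − 0.553 − 34.4)×3267
The z_c×3267 term appears on both sides and cancels. Collect the known terms of each column as K = Σ(ρt)_known − 3267 × (depth of known layers): K_1 = 52377 − 3267×19.5 = −11329.5; K_2 = 98556 − 3267×(0.553 + 34.4) = −15635.451.
Balance: K_1 − x×(3267 − 2351) = K_2, so x = (K_1 − K_2)/(3267 − 2351) = 4305.95/916 = 4.7 km.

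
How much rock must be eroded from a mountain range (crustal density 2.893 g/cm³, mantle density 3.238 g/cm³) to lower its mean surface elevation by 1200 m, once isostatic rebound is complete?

11300 m

Net drop Δ = e − u = e − e ρ_c/ρ_m = e (ρ_m − ρ_c)/ρ_m.
e = Δ ρ_m/(ρ_m − ρ_c) = 1200 m × 3.238/0.345 = 11300 m.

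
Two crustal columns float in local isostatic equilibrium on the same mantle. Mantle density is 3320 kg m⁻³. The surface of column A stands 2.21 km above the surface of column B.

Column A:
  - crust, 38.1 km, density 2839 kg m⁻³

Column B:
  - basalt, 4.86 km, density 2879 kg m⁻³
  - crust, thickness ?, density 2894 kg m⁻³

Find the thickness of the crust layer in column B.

Take the compensation level at the base of the deeper column (depth z_c below the surface of column A) and equate Σ ρ_i t_i down to z_c; mantle fills any gap and the z_c terms cancel.
Column A: 38.1×2839 + (z_c − 38.1)×3320
Column B: 2.21×0 + 4.86×2879 + x×2894 + (z_c − 2.21 − 4.86 − x)×3320
The z_c×3320 term appears on both sides and cancels. Collect the known terms of each column as K = Σ(ρt)_known − 3320 × (depth of known layers): K_A = 108165.9 − 3320×38.1 = −18326.1; K_B = 13991.94 − 3320×(2.21 + 4.86) = −9480.46.
Balance: K_A = K_B − x×(3320 − 2894), so x = (K_B − K_A)/(3320 − 2894) = 8845.64/426 = 20.8 km.

20.8 km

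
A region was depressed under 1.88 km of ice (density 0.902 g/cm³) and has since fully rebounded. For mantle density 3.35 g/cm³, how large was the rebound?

0.506 km

Removing the load lets mantle flow back in; uplift u satisfies ρ_ice t = ρ_m u.
u = t ρ_ice/ρ_m = 1.88 km × 0.902/3.35 = 0.506 km.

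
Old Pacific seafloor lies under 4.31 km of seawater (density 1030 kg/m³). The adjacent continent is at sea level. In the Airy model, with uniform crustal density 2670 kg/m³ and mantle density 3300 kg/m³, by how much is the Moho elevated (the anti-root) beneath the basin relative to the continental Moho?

Balancing pressure at the compensation depth: replacing crust with seawater at the top is compensated by replacing crust with mantle at the base: d (ρ_c − ρ_w) = a (ρ_m − ρ_c).
a = d (ρ_c − ρ_w)/(ρ_m − ρ_c) = 4.31 km × 1640/630 = 11.2 km.

11.2 km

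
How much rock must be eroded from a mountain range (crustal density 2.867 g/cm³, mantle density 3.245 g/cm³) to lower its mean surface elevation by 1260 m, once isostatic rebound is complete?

Net drop Δ = e − u = e − e ρ_c/ρ_m = e (ρ_m − ρ_c)/ρ_m.
e = Δ ρ_m/(ρ_m − ρ_c) = 1260 m × 3.245/0.378 = 10800 m.

10800 m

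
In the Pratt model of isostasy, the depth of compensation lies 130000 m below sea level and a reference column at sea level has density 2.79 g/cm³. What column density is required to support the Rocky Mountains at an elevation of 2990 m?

Pratt balance: ρ_ref D = ρ (D + h).
ρ = ρ_ref D/(D + h) = 2.79 × 130000 m/(130000 m + 2990 m) = 2.73 g/cm³.

2.73 g/cm³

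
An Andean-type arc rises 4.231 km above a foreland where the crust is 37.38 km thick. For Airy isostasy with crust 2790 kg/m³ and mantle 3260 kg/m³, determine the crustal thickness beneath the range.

66.7 km

Root depth r = h ρ_c / (ρ_m − ρ_c) = 4.231 km × 2790 / 470 = 25.12 km.
Total thickness = T + h + r = 37.38 km + 4.231 km + 25.12 km = 66.7 km.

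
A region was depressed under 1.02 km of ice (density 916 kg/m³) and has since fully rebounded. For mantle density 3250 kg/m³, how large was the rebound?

Removing the load lets mantle flow back in; uplift u satisfies ρ_ice t = ρ_m u.
u = t ρ_ice/ρ_m = 1.02 km × 916/3250 = 0.287 km.

0.287 km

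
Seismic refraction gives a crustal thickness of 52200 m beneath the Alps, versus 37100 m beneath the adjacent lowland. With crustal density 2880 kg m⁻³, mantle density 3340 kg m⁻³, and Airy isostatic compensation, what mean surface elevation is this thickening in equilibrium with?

Excess crust Δ = 52200 m − 37100 m = 15100 m, split between elevation h and root r with h + r = Δ.
Airy balance ρ_c h = (ρ_m − ρ_c) r gives r = h ρ_c/(ρ_m − ρ_c), so h (1 + ρ_c/(ρ_m − ρ_c)) = Δ, i.e. h = Δ (ρ_m − ρ_c)/ρ_m.
h = 15100 m × 460/3340 = 2080 m.

2080 m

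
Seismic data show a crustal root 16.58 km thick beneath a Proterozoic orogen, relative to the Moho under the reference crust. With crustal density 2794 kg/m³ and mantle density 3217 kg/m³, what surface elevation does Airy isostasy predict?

2.51 km

In Airy isostatic equilibrium: ρ_c h = (ρ_m − ρ_c) r.
h = r (ρ_m − ρ_c) / ρ_c = 16.58 km × (3217 − 2794) / 2794 = 2.51 km.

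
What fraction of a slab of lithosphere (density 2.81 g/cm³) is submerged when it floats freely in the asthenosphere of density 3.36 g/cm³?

0.836

Submerged fraction = ρ_obj/ρ_fluid = 2.81/3.36 = 0.836.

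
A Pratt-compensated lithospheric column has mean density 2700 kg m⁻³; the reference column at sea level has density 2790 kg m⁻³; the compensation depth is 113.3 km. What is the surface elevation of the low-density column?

3.78 km

ρ_ref D = ρ (D + h) → h = D (ρ_ref − ρ)/ρ.
h = 113.3 km × (2790 − 2700)/2700 = 3.78 km.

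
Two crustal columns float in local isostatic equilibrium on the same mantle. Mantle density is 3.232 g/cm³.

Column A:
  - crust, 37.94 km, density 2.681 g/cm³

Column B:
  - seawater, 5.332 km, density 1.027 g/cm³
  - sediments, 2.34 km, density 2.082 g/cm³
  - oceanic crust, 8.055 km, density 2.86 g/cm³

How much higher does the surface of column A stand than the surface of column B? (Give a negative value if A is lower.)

For any compensation level in the mantle, the mantle terms cancel and isostasy reduces to e = (Σt_A − Σt_B) − (Σ(ρt)_A − Σ(ρt)_B) / ρ_m.
Σt_A = 37.94 km; Σt_B = 15.727 km; Σ(ρt)_A = 101.71714; Σ(ρt)_B = 33.385144 (in km·g/cm³).
e = (37.94 − 15.727) − (101.71714 − 33.385144) / 3.232 = 1.07 km.

1.07 km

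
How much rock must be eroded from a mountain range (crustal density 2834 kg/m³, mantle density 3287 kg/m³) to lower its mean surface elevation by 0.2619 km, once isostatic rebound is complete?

1.9 km

Net drop Δ = e − u = e − e ρ_c/ρ_m = e (ρ_m − ρ_c)/ρ_m.
e = Δ ρ_m/(ρ_m − ρ_c) = 0.2619 km × 3287/453 = 1.9 km.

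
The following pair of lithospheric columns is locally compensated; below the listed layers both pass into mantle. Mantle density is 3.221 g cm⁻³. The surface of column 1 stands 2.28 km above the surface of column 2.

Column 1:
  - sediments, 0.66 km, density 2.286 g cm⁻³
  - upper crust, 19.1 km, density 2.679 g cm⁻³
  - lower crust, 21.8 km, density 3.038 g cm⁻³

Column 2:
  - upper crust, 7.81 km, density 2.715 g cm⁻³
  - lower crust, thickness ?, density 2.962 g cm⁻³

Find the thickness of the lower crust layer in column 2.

14.1 km

Take the compensation level at the base of the deeper column (depth z_c below the surface of column 1) and equate Σ ρ_i t_i down to z_c; mantle fills any gap and the z_c terms cancel.
Column 1: 0.66×2.286 + 19.1×2.679 + 21.8×3.038 + (z_c − 41.56)×3.221
Column 2: 2.28×0 + 7.81×2.715 + x×2.962 + (z_c − 2.28 − 7.81 − x)×3.221
The z_c×3.221 term appears on both sides and cancels. Collect the known terms of each column as K = Σ(ρt)_known − 3.221 × (depth of known layers): K_1 = 118.90606 − 3.221×41.56 = −14.9587; K_2 = 21.20415 − 3.221×(2.28 + 7.81) = −11.29574.
Balance: K_1 = K_2 − x×(3.221 − 2.962), so x = (K_2 − K_1)/(3.221 − 2.962) = 3.66296/0.259 = 14.1 km.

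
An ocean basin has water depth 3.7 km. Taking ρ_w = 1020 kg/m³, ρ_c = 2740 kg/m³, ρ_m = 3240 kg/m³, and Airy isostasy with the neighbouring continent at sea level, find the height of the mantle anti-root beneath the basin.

For local isostatic compensation: replacing crust with seawater at the top is compensated by replacing crust with mantle at the base: d (ρ_c − ρ_w) = a (ρ_m − ρ_c).
a = d (ρ_c − ρ_w)/(ρ_m − ρ_c) = 3.7 km × 1720/500 = 12.7 km.

12.7 km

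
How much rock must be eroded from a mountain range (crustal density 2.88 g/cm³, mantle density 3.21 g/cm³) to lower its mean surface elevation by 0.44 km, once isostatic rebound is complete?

4.28 km

Net drop Δ = e − u = e − e ρ_c/ρ_m = e (ρ_m − ρ_c)/ρ_m.
e = Δ ρ_m/(ρ_m − ρ_c) = 0.44 km × 3.21/0.33 = 4.28 km.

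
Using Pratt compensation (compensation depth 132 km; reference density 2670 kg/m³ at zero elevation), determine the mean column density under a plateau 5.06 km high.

2570 kg/m³

Pratt balance: ρ_ref D = ρ (D + h).
ρ = ρ_ref D/(D + h) = 2670 × 132 km/(132 km + 5.06 km) = 2570 kg/m³.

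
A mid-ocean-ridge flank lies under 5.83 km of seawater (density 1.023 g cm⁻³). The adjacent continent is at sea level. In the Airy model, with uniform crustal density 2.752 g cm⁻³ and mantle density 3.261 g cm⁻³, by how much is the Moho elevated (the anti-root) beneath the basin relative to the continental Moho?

19.8 km

In Airy isostatic equilibrium: replacing crust with seawater at the top is compensated by replacing crust with mantle at the base: d (ρ_c − ρ_w) = a (ρ_m − ρ_c).
a = d (ρ_c − ρ_w)/(ρ_m − ρ_c) = 5.83 km × 1.729/0.509 = 19.8 km.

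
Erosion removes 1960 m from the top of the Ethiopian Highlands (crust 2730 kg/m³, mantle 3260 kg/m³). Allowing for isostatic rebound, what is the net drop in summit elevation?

Rebound u = e ρ_c/ρ_m = 1960 m × 2730/3260 = 1641 m.
Net surface drop = e − u = 1960 m − 1641 m = e (ρ_m − ρ_c)/ρ_m = 319 m.

319 m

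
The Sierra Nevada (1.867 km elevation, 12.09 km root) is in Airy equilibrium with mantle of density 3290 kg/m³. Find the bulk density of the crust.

ρ_c h = (ρ_m − ρ_c) r → ρ_c (h + r) = ρ_m r → ρ_c = ρ_m r / (h + r).
ρ_c = 3290 × 12.09 km / (1.867 km + 12.09 km) = 2850 kg/m³.

2850 kg/m³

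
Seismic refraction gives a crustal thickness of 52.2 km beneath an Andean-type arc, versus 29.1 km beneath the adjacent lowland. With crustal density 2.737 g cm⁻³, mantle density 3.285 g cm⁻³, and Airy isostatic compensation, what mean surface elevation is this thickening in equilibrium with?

3.85 km

Excess crust Δ = 52.2 km − 29.1 km = 23.1 km, split between elevation h and root r with h + r = Δ.
Airy balance ρ_c h = (ρ_m − ρ_c) r gives r = h ρ_c/(ρ_m − ρ_c), so h (1 + ρ_c/(ρ_m − ρ_c)) = Δ, i.e. h = Δ (ρ_m − ρ_c)/ρ_m.
h = 23.1 km × 0.548/3.285 = 3.85 km.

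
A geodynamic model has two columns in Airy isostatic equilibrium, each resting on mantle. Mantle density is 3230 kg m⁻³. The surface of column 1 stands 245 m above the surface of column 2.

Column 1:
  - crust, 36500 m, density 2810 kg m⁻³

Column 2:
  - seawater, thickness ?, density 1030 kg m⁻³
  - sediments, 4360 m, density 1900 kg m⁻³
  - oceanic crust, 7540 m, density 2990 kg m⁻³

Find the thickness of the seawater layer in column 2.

Take the compensation level at the base of the deeper column (depth z_c below the surface of column 1) and equate Σ ρ_i t_i down to z_c; mantle fills any gap and the z_c terms cancel.
Column 1: 36500×2810 + (z_c − 36500)×3230
Column 2: 245×0 + x×1030 + 4360×1900 + 7540×2990 + (z_c − 245 − 11900 − x)×3230
The z_c×3230 term appears on both sides and cancels. Collect the known terms of each column as K = Σ(ρt)_known − 3230 × (depth of known layers): K_1 = 102565000 − 3230×36500 = −15330000; K_2 = 30828600 − 3230×(245 + 11900) = −8399750.
Balance: K_1 = K_2 − x×(3230 − 1030), so x = (K_2 − K_1)/(3230 − 1030) = 6930250/2200 = 3150 m.

3150 m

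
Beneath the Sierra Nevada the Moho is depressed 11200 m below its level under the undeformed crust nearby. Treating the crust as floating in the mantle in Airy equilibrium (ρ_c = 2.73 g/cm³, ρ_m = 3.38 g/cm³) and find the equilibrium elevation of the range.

2670 m

Equating mass per unit area of the two columns: ρ_c h = (ρ_m − ρ_c) r.
h = r (ρ_m − ρ_c) / ρ_c = 11200 m × (3.38 − 2.73) / 2.73 = 2670 m.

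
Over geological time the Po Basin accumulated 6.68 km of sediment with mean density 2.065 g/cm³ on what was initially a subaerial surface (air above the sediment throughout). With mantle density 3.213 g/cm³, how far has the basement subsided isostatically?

4.29 km

Subaerial load: s = t ρ_sed / ρ_m = 6.68 km × 2.065/3.213 = 4.29 km.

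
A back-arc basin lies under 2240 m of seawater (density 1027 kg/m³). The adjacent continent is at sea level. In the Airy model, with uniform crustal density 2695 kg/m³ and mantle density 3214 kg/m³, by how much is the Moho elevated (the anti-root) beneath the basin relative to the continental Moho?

7200 m

By Archimedes' principle applied to the lithosphere: replacing crust with seawater at the top is compensated by replacing crust with mantle at the base: d (ρ_c − ρ_w) = a (ρ_m − ρ_c).
a = d (ρ_c − ρ_w)/(ρ_m − ρ_c) = 2240 m × 1668/519 = 7200 m.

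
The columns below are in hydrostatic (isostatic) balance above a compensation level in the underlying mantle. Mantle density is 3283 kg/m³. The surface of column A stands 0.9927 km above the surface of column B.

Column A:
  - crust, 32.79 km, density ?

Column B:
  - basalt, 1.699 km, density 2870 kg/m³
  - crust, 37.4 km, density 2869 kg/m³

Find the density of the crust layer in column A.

2690 kg/m³

Take the compensation level at the base of the deeper column (depth z_c below the surface of column A) and equate Σ ρ_i t_i down to z_c; mantle fills any gap and the z_c terms cancel.
Column A: 32.79×ρ + (z_c − 32.79)×3283
Column B: 0.9927×0 + 1.699×2870 + 37.4×2869 + (z_c − 0.9927 − 39.099)×3283
The z_c×3283 term appears on both sides and cancels. Collect the known terms of each column as K = Σ(ρt)_known − 3283 × (depth of known layers): K_A = 0 − 3283×32.79 = −107649.57; K_B = 112176.73 − 3283×(0.9927 + 39.099) = −19444.3211.
Balance: K_A + 32.79×ρ = K_B, so ρ = (K_B − K_A)/32.79 = 88205.2/32.79 = 2690 kg/m³.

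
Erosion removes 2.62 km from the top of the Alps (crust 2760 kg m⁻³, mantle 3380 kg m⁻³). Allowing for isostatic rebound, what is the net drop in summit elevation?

0.481 km

Rebound u = e ρ_c/ρ_m = 2.62 km × 2760/3380 = 2.139 km.
Net surface drop = e − u = 2.62 km − 2.139 km = e (ρ_m − ρ_c)/ρ_m = 0.481 km.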